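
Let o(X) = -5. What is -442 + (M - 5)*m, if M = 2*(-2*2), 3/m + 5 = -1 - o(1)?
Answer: -403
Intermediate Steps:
m = -3 (m = 3/(-5 + (-1 - 1*(-5))) = 3/(-5 + (-1 + 5)) = 3/(-5 + 4) = 3/(-1) = 3*(-1) = -3)
M = -8 (M = 2*(-4) = -8)
-442 + (M - 5)*m = -442 + (-8 - 5)*(-3) = -442 - 13*(-3) = -442 + 39 = -403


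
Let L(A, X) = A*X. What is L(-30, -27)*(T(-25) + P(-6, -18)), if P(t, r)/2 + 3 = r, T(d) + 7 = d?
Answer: -59940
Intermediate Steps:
T(d) = -7 + d
P(t, r) = -6 + 2*r
L(-30, -27)*(T(-25) + P(-6, -18)) = (-30*(-27))*((-7 - 25) + (-6 + 2*(-18))) = 810*(-32 + (-6 - 36)) = 810*(-32 - 42) = 810*(-74) = -59940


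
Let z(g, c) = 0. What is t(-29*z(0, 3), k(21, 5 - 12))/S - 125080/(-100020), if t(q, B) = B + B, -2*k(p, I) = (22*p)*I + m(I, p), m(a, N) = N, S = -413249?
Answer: 2568391033/2066658249 ≈ 1.2428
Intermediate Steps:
k(p, I) = -p/2 - 11*I*p (k(p, I) = -((22*p)*I + p)/2 = -(22*I*p + p)/2 = -(p + 22*I*p)/2 = -p/2 - 11*I*p)
t(q, B) = 2*B
t(-29*z(0, 3), k(21, 5 - 12))/S - 125080/(-100020) = (2*((1/2)*21*(-1 - 22*(5 - 12))))/(-413249) - 125080/(-100020) = (2*((1/2)*21*(-1 - 22*(-7))))*(-1/413249) - 125080*(-1/100020) = (2*((1/2)*21*(-1 + 154)))*(-1/413249) + 6254/5001 = (2*((1/2)*21*153))*(-1/413249) + 6254/5001 = (2*(3213/2))*(-1/413249) + 6254/5001 = 3213*(-1/413249) + 6254/5001 = -3213/413249 + 6254/5001 = 2568391033/2066658249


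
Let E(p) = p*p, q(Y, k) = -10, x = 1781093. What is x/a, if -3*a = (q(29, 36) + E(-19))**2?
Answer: -1781093/41067 ≈ -43.370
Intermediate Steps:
E(p) = p**2
a = -41067 (a = -(-10 + (-19)**2)**2/3 = -(-10 + 361)**2/3 = -1/3*351**2 = -1/3*123201 = -41067)
x/a = 1781093/(-41067) = 1781093*(-1/41067) = -1781093/41067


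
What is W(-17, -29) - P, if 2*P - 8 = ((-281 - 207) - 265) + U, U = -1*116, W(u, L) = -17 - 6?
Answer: 815/2 ≈ 407.50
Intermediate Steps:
W(u, L) = -23
U = -116
P = -861/2 (P = 4 + (((-281 - 207) - 265) - 116)/2 = 4 + ((-488 - 265) - 116)/2 = 4 + (-753 - 116)/2 = 4 + (1/2)*(-869) = 4 - 869/2 = -861/2 ≈ -430.50)
W(-17, -29) - P = -23 - 1*(-861/2) = -23 + 861/2 = 815/2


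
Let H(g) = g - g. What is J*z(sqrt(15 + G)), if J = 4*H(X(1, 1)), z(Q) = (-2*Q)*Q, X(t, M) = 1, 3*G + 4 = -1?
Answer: 0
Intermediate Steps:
G = -5/3 (G = -4/3 + (1/3)*(-1) = -4/3 - 1/3 = -5/3 ≈ -1.6667)
H(g) = 0
z(Q) = -2*Q**2
J = 0 (J = 4*0 = 0)
J*z(sqrt(15 + G)) = 0*(-2*(sqrt(15 - 5/3))**2) = 0*(-2*(sqrt(40/3))**2) = 0*(-2*(2*sqrt(30)/3)**2) = 0*(-2*40/3) = 0*(-80/3) = 0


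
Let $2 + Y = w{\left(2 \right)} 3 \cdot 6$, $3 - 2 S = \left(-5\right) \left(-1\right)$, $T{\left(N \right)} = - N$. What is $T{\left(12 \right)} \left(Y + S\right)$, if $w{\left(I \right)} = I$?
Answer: $-396$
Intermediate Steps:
$S = -1$ ($S = \frac{3}{2} - \frac{\left(-5\right) \left(-1\right)}{2} = \frac{3}{2} - \frac{5}{2} = -1$)
$Y = 34$ ($Y = -2 + 2 \cdot 3 \cdot 6 = -2 + 6 \cdot 6 = -2 + 36 = 34$)
$T{\left(12 \right)} \left(Y + S\right) = \left(-1\right) 12 \left(34 - 1\right) = \left(-12\right) 33 = -396$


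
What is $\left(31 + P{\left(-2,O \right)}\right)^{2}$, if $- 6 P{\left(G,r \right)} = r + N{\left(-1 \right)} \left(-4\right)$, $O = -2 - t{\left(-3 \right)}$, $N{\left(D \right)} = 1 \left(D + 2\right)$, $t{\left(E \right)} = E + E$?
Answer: $961$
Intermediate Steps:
$t{\left(E \right)} = 2 E$
$N{\left(D \right)} = 2 + D$ ($N{\left(D \right)} = 1 \left(2 + D\right) = 2 + D$)
$O = 4$ ($O = -2 - 2 \left(-3\right) = -2 - -6 = -2 + 6 = 4$)
$P{\left(G,r \right)} = \frac{2}{3} - \frac{r}{6}$ ($P{\left(G,r \right)} = - \frac{r + \left(2 - 1\right) \left(-4\right)}{6} = - \frac{r + 1 \left(-4\right)}{6} = - \frac{r - 4}{6} = - \frac{-4 + r}{6} = \frac{2}{3} - \frac{r}{6}$)
$\left(31 + P{\left(-2,O \right)}\right)^{2} = \left(31 + \left(\frac{2}{3} - \frac{2}{3}\right)\right)^{2} = \left(31 + 0\right)^{2} = 31^{2} = 961$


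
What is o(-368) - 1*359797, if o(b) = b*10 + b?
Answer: -363845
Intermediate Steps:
o(b) = 11*b (o(b) = 10*b + b = 11*b)
o(-368) - 1*359797 = 11*(-368) - 1*359797 = -4048 - 359797 = -363845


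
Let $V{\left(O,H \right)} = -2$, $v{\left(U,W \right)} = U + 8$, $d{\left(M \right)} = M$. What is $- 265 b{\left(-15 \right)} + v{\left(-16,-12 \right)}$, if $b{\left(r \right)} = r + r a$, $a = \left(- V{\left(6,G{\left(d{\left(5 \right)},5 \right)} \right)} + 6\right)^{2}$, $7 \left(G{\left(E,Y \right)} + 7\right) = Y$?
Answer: $258367$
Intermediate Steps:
$G{\left(E,Y \right)} = -7 + \frac{Y}{7}$
$v{\left(U,W \right)} = 8 + U$
$a = 64$ ($a = \left(\left(-1\right) \left(-2\right) + 6\right)^{2} = \left(2 + 6\right)^{2} = 8^{2} = 64$)
$b{\left(r \right)} = 65 r$ ($b{\left(r \right)} = r + r 64 = r + 64 r = 65 r$)
$- 265 b{\left(-15 \right)} + v{\left(-16,-12 \right)} = - 265 \cdot 65 \left(-15\right) + \left(8 - 16\right) = \left(-265\right) \left(-975\right) - 8 = 258375 - 8 = 258367$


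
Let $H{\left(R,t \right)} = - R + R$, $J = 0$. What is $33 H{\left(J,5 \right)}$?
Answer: $0$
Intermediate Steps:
$H{\left(R,t \right)} = 0$
$33 H{\left(J,5 \right)} = 33 \cdot 0 = 0$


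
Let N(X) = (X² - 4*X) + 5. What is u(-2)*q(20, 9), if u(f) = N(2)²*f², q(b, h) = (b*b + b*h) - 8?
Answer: 2288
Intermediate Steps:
N(X) = 5 + X² - 4*X
q(b, h) = -8 + b² + b*h (q(b, h) = (b² + b*h) - 8 = -8 + b² + b*h)
u(f) = f² (u(f) = (5 + 2² - 4*2)²*f² = (5 + 4 - 8)²*f² = 1²*f² = 1*f² = f²)
u(-2)*q(20, 9) = (-2)²*(-8 + 20² + 20*9) = 4*(-8 + 400 + 180) = 4*572 = 2288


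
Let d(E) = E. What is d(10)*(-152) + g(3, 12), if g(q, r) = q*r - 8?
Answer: -1492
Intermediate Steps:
g(q, r) = -8 + q*r
d(10)*(-152) + g(3, 12) = 10*(-152) + (-8 + 3*12) = -1520 + (-8 + 36) = -1520 + 28 = -1492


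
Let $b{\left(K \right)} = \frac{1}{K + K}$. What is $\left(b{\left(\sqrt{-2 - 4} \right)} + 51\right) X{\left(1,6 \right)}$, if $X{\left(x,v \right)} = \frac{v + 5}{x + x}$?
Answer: $\frac{561}{2} - \frac{11 i \sqrt{6}}{24} \approx 280.5 - 1.1227 i$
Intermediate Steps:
$X{\left(x,v \right)} = \frac{5 + v}{2 x}$
$b{\left(K \right)} = \frac{1}{2 K}$
$\left(b{\left(\sqrt{-2 - 4} \right)} + 51\right) X{\left(1,6 \right)} = \left(\frac{1}{2 \sqrt{-2 - 4}} + 51\right) \frac{5 + 6}{2 \cdot 1} = \left(\frac{1}{2 \sqrt{-6}} + 51\right) \frac{1}{2} \cdot 1 \cdot 11 = \left(\frac{1}{2 i \sqrt{6}} + 51\right) \frac{11}{2} = \left(\frac{\left(- \frac{1}{6}\right) i \sqrt{6}}{2} + 51\right) \frac{11}{2} = \left(- \frac{i \sqrt{6}}{12} + 51\right) \frac{11}{2} = \left(51 - \frac{i \sqrt{6}}{12}\right) \frac{11}{2} = \frac{561}{2} - \frac{11 i \sqrt{6}}{24}$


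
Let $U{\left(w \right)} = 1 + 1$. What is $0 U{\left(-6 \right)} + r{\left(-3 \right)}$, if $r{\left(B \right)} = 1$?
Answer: $1$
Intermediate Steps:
$U{\left(w \right)} = 2$
$0 U{\left(-6 \right)} + r{\left(-3 \right)} = 0 \cdot 2 + 1 = 0 + 1 = 1$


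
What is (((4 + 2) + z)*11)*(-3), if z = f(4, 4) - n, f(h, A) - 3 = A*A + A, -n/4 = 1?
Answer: -1089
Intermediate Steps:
n = -4 (n = -4*1 = -4)
f(h, A) = 3 + A + A² (f(h, A) = 3 + (A*A + A) = 3 + (A² + A) = 3 + (A + A²) = 3 + A + A²)
z = 27 (z = (3 + 4 + 4²) - 1*(-4) = (3 + 4 + 16) + 4 = 23 + 4 = 27)
(((4 + 2) + z)*11)*(-3) = (((4 + 2) + 27)*11)*(-3) = ((6 + 27)*11)*(-3) = (33*11)*(-3) = 363*(-3) = -1089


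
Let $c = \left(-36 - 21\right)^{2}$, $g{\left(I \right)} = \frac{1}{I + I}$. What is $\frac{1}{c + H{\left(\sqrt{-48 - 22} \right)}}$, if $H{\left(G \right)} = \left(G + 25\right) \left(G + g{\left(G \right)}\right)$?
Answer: $\frac{178052}{568531459} - \frac{1390 i \sqrt{70}}{568531459} \approx 0.00031318 - 2.0455 \cdot 10^{-5} i$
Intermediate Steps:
$g{\left(I \right)} = \frac{1}{2 I}$
$H{\left(G \right)} = \left(25 + G\right) \left(G + \frac{1}{2 G}\right)$ ($H{\left(G \right)} = \left(G + 25\right) \left(G + \frac{1}{2 G}\right) = \left(25 + G\right) \left(G + \frac{1}{2 G}\right)$)
$c = 3249$ ($c = \left(-57\right)^{2} = 3249$)
$\frac{1}{c + H{\left(\sqrt{-48 - 22} \right)}} = \frac{1}{3249 + \left(\frac{1}{2} + \left(\sqrt{-48 - 22}\right)^{2} + 25 \sqrt{-48 - 22} + \frac{25}{2 \sqrt{-48 - 22}}\right)} = \frac{1}{3249 + \left(\frac{1}{2} + \left(\sqrt{-70}\right)^{2} + 25 \sqrt{-70} + \frac{25}{2 \sqrt{-70}}\right)} = \frac{1}{3249 + \left(\frac{1}{2} + \left(i \sqrt{70}\right)^{2} + 25 i \sqrt{70} + \frac{25}{2 i \sqrt{70}}\right)} = \frac{1}{3249 + \left(\frac{1}{2} - 70 + 25 i \sqrt{70} + \frac{25 \left(- \frac{i \sqrt{70}}{70}\right)}{2}\right)} = \frac{1}{3249 + \left(\frac{1}{2} - 70 + 25 i \sqrt{70} - \frac{5 i \sqrt{70}}{28}\right)} = \frac{1}{3249 - \left(\frac{139}{2} - \frac{695 i \sqrt{70}}{28}\right)} = \frac{1}{\frac{6359}{2} + \frac{695 i \sqrt{70}}{28}}$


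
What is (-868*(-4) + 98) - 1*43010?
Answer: -39440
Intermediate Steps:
(-868*(-4) + 98) - 1*43010 = (-62*(-56) + 98) - 43010 = (3472 + 98) - 43010 = 3570 - 43010 = -39440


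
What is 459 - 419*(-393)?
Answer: 165126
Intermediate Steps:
459 - 419*(-393) = 459 + 164667 = 165126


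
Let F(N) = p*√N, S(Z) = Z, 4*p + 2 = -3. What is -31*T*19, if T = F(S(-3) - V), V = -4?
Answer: 2945/4 ≈ 736.25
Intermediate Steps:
p = -5/4 (p = -½ + (¼)*(-3) = -½ - ¾ = -5/4 ≈ -1.2500)
F(N) = -5*√N/4
T = -5/4 (T = -5*√(-3 - 1*(-4))/4 = -5*√(-3 + 4)/4 = -5*√1/4 = -5/4*1 = -5/4 ≈ -1.2500)
-31*T*19 = -31*(-5/4)*19 = (155/4)*19 = 2945/4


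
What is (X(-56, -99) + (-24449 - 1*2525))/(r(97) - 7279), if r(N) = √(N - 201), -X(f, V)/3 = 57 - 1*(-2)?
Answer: 197632129/52983945 + 54302*I*√26/52983945 ≈ 3.73 + 0.0052259*I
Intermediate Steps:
X(f, V) = -177 (X(f, V) = -3*(57 - 1*(-2)) = -3*(57 + 2) = -3*59 = -177)
r(N) = √(-201 + N)
(X(-56, -99) + (-24449 - 1*2525))/(r(97) - 7279) = (-177 + (-24449 - 1*2525))/(√(-201 + 97) - 7279) = (-177 + (-24449 - 2525))/(√(-104) - 7279) = (-177 - 26974)/(2*I*√26 - 7279) = -27151/(-7279 + 2*I*√26)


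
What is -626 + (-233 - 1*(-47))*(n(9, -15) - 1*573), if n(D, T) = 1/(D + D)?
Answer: 317825/3 ≈ 1.0594e+5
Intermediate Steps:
n(D, T) = 1/(2*D)
-626 + (-233 - 1*(-47))*(n(9, -15) - 1*573) = -626 + (-233 - 1*(-47))*((½)/9 - 1*573) = -626 + (-233 + 47)*((½)*(⅑) - 573) = -626 - 186*(1/18 - 573) = -626 - 186*(-10313/18) = -626 + 319703/3 = 317825/3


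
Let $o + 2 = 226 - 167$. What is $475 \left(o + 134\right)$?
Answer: $90725$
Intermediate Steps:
$o = 57$ ($o = -2 + \left(226 - 167\right) = -2 + 59 = 57$)
$475 \left(o + 134\right) = 475 \left(57 + 134\right) = 475 \cdot 191 = 90725$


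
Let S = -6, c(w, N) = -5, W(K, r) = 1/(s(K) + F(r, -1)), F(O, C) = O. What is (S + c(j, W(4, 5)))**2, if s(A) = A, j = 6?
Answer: 121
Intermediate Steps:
W(K, r) = 1/(K + r)
(S + c(j, W(4, 5)))**2 = (-6 - 5)**2 = (-11)**2 = 121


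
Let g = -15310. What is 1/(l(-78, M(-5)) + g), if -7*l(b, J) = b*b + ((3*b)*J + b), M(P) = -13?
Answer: -7/116218 ≈ -6.0232e-5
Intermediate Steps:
l(b, J) = -b/7 - b**2/7 - 3*J*b/7 (l(b, J) = -(b*b + ((3*b)*J + b))/7 = -(b**2 + (3*J*b + b))/7 = -(b**2 + (b + 3*J*b))/7 = -(b + b**2 + 3*J*b)/7 = -b/7 - b**2/7 - 3*J*b/7)
1/(l(-78, M(-5)) + g) = 1/(-1/7*(-78)*(1 - 78 + 3*(-13)) - 15310) = 1/(-1/7*(-78)*(1 - 78 - 39) - 15310) = 1/(-1/7*(-78)*(-116) - 15310) = 1/(-9048/7 - 15310) = 1/(-116218/7) = -7/116218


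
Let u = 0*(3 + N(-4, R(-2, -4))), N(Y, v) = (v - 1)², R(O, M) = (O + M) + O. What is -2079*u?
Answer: 0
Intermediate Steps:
R(O, M) = M + 2*O (R(O, M) = (M + O) + O = M + 2*O)
N(Y, v) = (-1 + v)²
u = 0 (u = 0*(3 + (-1 + (-4 + 2*(-2)))²) = 0*(3 + (-1 + (-4 - 4))²) = 0*(3 + (-1 - 8)²) = 0*(3 + (-9)²) = 0*(3 + 81) = 0*84 = 0)
-2079*u = -2079*0 = 0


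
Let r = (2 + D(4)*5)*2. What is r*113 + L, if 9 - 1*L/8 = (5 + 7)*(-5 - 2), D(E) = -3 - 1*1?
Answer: -3324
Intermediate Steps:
D(E) = -4 (D(E) = -3 - 1 = -4)
L = 744 (L = 72 - 8*(5 + 7)*(-5 - 2) = 72 - 96*(-7) = 72 - 8*(-84) = 72 + 672 = 744)
r = -36 (r = (2 - 4*5)*2 = (2 - 20)*2 = -18*2 = -36)
r*113 + L = -36*113 + 744 = -4068 + 744 = -3324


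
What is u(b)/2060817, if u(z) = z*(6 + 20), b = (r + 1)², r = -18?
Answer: 7514/2060817 ≈ 0.0036461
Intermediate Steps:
b = 289 (b = (-18 + 1)² = (-17)² = 289)
u(z) = 26*z (u(z) = z*26 = 26*z)
u(b)/2060817 = (26*289)/2060817 = 7514*(1/2060817) = 7514/2060817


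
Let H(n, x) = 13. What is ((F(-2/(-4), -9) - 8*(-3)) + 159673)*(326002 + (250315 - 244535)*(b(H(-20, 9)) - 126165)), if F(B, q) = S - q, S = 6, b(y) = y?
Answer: -116403305503296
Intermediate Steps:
F(B, q) = 6 - q
((F(-2/(-4), -9) - 8*(-3)) + 159673)*(326002 + (250315 - 244535)*(b(H(-20, 9)) - 126165)) = (((6 - 1*(-9)) - 8*(-3)) + 159673)*(326002 + (250315 - 244535)*(13 - 126165)) = (((6 + 9) + 24) + 159673)*(326002 + 5780*(-126152)) = ((15 + 24) + 159673)*(326002 - 729158560) = (39 + 159673)*(-728832558) = 159712*(-728832558) = -116403305503296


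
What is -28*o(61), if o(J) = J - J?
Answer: 0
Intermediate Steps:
o(J) = 0
-28*o(61) = -28*0 = 0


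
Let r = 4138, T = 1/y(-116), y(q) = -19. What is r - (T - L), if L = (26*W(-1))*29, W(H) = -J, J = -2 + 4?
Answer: 49971/19 ≈ 2630.1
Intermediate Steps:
J = 2
W(H) = -2 (W(H) = -1*2 = -2)
T = -1/19 (T = 1/(-19) = -1/19 ≈ -0.052632)
L = -1508 (L = (26*(-2))*29 = -52*29 = -1508)
r - (T - L) = 4138 - (-1/19 - 1*(-1508)) = 4138 - (-1/19 + 1508) = 4138 - 1*28651/19 = 4138 - 28651/19 = 49971/19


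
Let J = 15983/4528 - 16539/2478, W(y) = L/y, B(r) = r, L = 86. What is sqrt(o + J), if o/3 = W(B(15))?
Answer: sqrt(76803083755405)/2337580 ≈ 3.7491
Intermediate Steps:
W(y) = 86/y
J = -5880453/1870064 (J = 15983*(1/4528) - 16539*1/2478 = 15983/4528 - 5513/826 = -5880453/1870064 ≈ -3.1445)
o = 86/5 (o = 3*(86/15) = 86/5 ≈ 17.200)
sqrt(o + J) = sqrt(86/5 - 5880453/1870064) = sqrt(131423239/9350320) = sqrt(76803083755405)/2337580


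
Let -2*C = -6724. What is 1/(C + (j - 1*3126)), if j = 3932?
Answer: 1/4168 ≈ 0.00023992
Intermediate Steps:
C = 3362 (C = -½*(-6724) = 3362)
1/(C + (j - 1*3126)) = 1/(3362 + (3932 - 1*3126)) = 1/(3362 + (3932 - 3126)) = 1/(3362 + 806) = 1/4168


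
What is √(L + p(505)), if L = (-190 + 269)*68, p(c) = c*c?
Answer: 3*√28933 ≈ 510.29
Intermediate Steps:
p(c) = c²
L = 5372 (L = 79*68 = 5372)
√(L + p(505)) = √(5372 + 505²) = √(5372 + 255025) = √260397 = 3*√28933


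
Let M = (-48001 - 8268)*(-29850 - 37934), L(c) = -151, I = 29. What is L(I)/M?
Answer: -151/3814137896 ≈ -3.9590e-8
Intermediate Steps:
M = 3814137896 (M = -56269*(-67784) = 3814137896)
L(I)/M = -151/3814137896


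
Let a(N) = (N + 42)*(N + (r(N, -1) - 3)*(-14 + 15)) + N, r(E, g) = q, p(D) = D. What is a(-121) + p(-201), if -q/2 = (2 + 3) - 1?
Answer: 10106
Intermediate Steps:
q = -8 (q = -2*((2 + 3) - 1) = -2*(5 - 1) = -2*4 = -8)
r(E, g) = -8
a(N) = N + (-11 + N)*(42 + N) (a(N) = (N + 42)*(N + (-8 - 3)*(-14 + 15)) + N = (42 + N)*(N - 11*1) + N = (42 + N)*(N - 11) + N = (42 + N)*(-11 + N) + N = (-11 + N)*(42 + N) + N = N + (-11 + N)*(42 + N))
a(-121) + p(-201) = (-462 + (-121)**2 + 32*(-121)) - 201 = (-462 + 14641 - 3872) - 201 = 10307 - 201 = 10106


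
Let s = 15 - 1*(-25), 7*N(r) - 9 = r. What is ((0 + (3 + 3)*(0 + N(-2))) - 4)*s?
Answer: 80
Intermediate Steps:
N(r) = 9/7 + r/7
s = 40 (s = 15 + 25 = 40)
((0 + (3 + 3)*(0 + N(-2))) - 4)*s = ((0 + (3 + 3)*(0 + (9/7 + (1/7)*(-2)))) - 4)*40 = ((0 + 6*(0 + (9/7 - 2/7))) - 4)*40 = ((0 + 6*(0 + 1)) - 4)*40 = ((0 + 6*1) - 4)*40 = ((0 + 6) - 4)*40 = (6 - 4)*40 = 2*40 = 80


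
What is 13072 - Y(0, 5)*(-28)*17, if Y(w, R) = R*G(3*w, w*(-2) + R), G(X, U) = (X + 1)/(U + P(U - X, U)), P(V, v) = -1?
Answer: 13667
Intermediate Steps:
G(X, U) = (1 + X)/(-1 + U) (G(X, U) = (X + 1)/(U - 1) = (1 + X)/(-1 + U))
Y(w, R) = R*(1 + 3*w)/(-1 + R - 2*w) (Y(w, R) = R*((1 + 3*w)/(-1 + (w*(-2) + R))) = R*((1 + 3*w)/(-1 + (-2*w + R))) = R*((1 + 3*w)/(-1 + (R - 2*w))) = R*((1 + 3*w)/(-1 + R - 2*w)) = R*(1 + 3*w)/(-1 + R - 2*w))
13072 - Y(0, 5)*(-28)*17 = 13072 - -1*5*(1 + 3*0)/(1 - 1*5 + 2*0)*(-28)*17 = 13072 - -1*5*(1 + 0)/(1 - 5 + 0)*(-28)*17 = 13072 - -1*5*1/(-4)*(-28)*17 = 13072 - -1*5*(-¼)*1*(-28)*17 = 13072 - (5/4)*(-28)*17 = 13072 - (-35)*17 = 13072 - 1*(-595) = 13072 + 595 = 13667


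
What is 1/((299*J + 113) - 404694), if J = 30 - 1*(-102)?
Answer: -1/365113 ≈ -2.7389e-6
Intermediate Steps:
J = 132 (J = 30 + 102 = 132)
1/((299*J + 113) - 404694) = 1/((299*132 + 113) - 404694) = 1/((39468 + 113) - 404694) = 1/(39581 - 404694) = 1/(-365113) = -1/365113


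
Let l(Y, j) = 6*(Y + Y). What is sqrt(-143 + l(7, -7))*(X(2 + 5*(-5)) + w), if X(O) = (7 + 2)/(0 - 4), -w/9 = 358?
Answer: -12897*I*sqrt(59)/4 ≈ -24766.0*I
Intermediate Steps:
w = -3222 (w = -9*358 = -3222)
l(Y, j) = 12*Y (l(Y, j) = 6*(2*Y) = 12*Y)
X(O) = -9/4 (X(O) = 9/(-4) = 9*(-1/4) = -9/4)
sqrt(-143 + l(7, -7))*(X(2 + 5*(-5)) + w) = sqrt(-143 + 12*7)*(-9/4 - 3222) = sqrt(-143 + 84)*(-12897/4) = sqrt(-59)*(-12897/4) = (I*sqrt(59))*(-12897/4) = -12897*I*sqrt(59)/4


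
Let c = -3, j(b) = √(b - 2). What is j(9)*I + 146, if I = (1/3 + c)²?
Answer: 146 + 64*√7/9 ≈ 164.81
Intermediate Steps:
j(b) = √(-2 + b)
I = 64/9 (I = (1/3 - 3)² = (⅓ - 3)² = (-8/3)² = 64/9 ≈ 7.1111)
j(9)*I + 146 = √(-2 + 9)*(64/9) + 146 = √7*(64/9) + 146 = 64*√7/9 + 146 = 146 + 64*√7/9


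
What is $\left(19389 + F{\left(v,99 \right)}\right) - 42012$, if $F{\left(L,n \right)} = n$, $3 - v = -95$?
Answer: $-22524$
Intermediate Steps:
$v = 98$ ($v = 3 - -95 = 3 + 95 = 98$)
$\left(19389 + F{\left(v,99 \right)}\right) - 42012 = \left(19389 + 99\right) - 42012 = 19488 - 42012 = -22524$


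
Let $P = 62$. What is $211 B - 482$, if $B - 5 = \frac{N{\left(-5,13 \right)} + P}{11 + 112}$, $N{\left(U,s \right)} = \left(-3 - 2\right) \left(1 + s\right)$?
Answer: $\frac{68791}{123} \approx 559.28$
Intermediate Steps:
$N{\left(U,s \right)} = -5 - 5 s$ ($N{\left(U,s \right)} = - 5 \left(1 + s\right) = -5 - 5 s$)
$B = \frac{607}{123}$ ($B = 5 + \frac{\left(-5 - 65\right) + 62}{11 + 112} = 5 + \frac{\left(-5 - 65\right) + 62}{123} = 5 + \left(-70 + 62\right) \frac{1}{123} = 5 - \frac{8}{123} = \frac{607}{123} \approx 4.935$)
$211 B - 482 = 211 \cdot \frac{607}{123} - 482 = \frac{128077}{123} - 482 = \frac{68791}{123}$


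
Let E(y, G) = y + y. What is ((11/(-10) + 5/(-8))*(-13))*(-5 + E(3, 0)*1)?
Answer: 897/40 ≈ 22.425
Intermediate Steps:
E(y, G) = 2*y
((11/(-10) + 5/(-8))*(-13))*(-5 + E(3, 0)*1) = ((11/(-10) + 5/(-8))*(-13))*(-5 + (2*3)*1) = ((11*(-⅒) + 5*(-⅛))*(-13))*(-5 + 6*1) = ((-11/10 - 5/8)*(-13))*(-5 + 6) = -69/40*(-13)*1 = (897/40)*1 = 897/40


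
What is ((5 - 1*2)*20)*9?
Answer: 540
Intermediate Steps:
((5 - 1*2)*20)*9 = ((5 - 2)*20)*9 = (3*20)*9 = 60*9 = 540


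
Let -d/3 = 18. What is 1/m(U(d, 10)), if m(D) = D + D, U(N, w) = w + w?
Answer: 1/40 ≈ 0.025000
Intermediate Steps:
d = -54 (d = -3*18 = -54)
U(N, w) = 2*w
m(D) = 2*D
1/m(U(d, 10)) = 1/(2*(2*10)) = 1/(2*20) = 1/40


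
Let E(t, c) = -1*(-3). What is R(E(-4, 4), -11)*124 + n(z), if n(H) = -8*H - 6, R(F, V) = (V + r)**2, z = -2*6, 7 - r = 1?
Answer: 3190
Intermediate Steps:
r = 6 (r = 7 - 1*1 = 7 - 1 = 6)
E(t, c) = 3
z = -12
R(F, V) = (6 + V)**2 (R(F, V) = (V + 6)**2 = (6 + V)**2)
n(H) = -6 - 8*H
R(E(-4, 4), -11)*124 + n(z) = (6 - 11)**2*124 + (-6 - 8*(-12)) = (-5)**2*124 + (-6 + 96) = 25*124 + 90 = 3100 + 90 = 3190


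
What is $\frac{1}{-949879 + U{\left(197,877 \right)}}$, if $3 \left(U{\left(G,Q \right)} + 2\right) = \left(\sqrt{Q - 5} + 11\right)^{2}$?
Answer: $- \frac{4272975}{4057403200226} - \frac{33 \sqrt{218}}{2028701600113} \approx -1.0534 \cdot 10^{-6}$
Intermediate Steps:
$U{\left(G,Q \right)} = -2 + \frac{\left(11 + \sqrt{-5 + Q}\right)^{2}}{3}$ ($U{\left(G,Q \right)} = -2 + \frac{\left(\sqrt{Q - 5} + 11\right)^{2}}{3} = -2 + \frac{\left(\sqrt{-5 + Q} + 11\right)^{2}}{3} = -2 + \frac{\left(11 + \sqrt{-5 + Q}\right)^{2}}{3}$)
$\frac{1}{-949879 + U{\left(197,877 \right)}} = \frac{1}{-949879 - \left(2 - \frac{\left(11 + \sqrt{-5 + 877}\right)^{2}}{3}\right)} = \frac{1}{-949879 - \left(2 - \frac{\left(11 + \sqrt{872}\right)^{2}}{3}\right)} = \frac{1}{-949879 - \left(2 - \frac{\left(11 + 2 \sqrt{218}\right)^{2}}{3}\right)} = \frac{1}{-949881 + \frac{\left(11 + 2 \sqrt{218}\right)^{2}}{3}}$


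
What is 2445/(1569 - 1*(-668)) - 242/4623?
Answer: 10761881/10341651 ≈ 1.0406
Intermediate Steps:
2445/(1569 - 1*(-668)) - 242/4623 = 2445/(1569 + 668) - 242*1/4623 = 2445/2237 - 242/4623 = 10761881/10341651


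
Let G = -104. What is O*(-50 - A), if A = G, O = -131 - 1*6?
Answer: -7398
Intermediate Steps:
O = -137 (O = -131 - 6 = -137)
A = -104
O*(-50 - A) = -137*(-50 - 1*(-104)) = -137*(-50 + 104) = -137*54 = -7398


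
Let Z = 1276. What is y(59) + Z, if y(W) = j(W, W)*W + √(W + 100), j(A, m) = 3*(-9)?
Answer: -317 + √159 ≈ -304.39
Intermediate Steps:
j(A, m) = -27
y(W) = √(100 + W) - 27*W (y(W) = -27*W + √(W + 100) = -27*W + √(100 + W) = √(100 + W) - 27*W)
y(59) + Z = (√(100 + 59) - 27*59) + 1276 = (√159 - 1593) + 1276 = (-1593 + √159) + 1276 = -317 + √159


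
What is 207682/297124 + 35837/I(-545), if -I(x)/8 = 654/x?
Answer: 13312533169/3565488 ≈ 3733.7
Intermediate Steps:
I(x) = -5232/x
207682/297124 + 35837/I(-545) = 207682/297124 + 35837/((-5232/(-545))) = 207682*(1/297124) + 35837/((-5232*(-1/545))) = 103841/148562 + 35837/(48/5) = 103841/148562 + 35837*(5/48) = 103841/148562 + 179185/48 = 13312533169/3565488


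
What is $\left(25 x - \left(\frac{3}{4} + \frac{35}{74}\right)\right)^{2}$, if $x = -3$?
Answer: $\frac{127260961}{21904} \approx 5809.9$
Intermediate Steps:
$\left(25 x - \left(\frac{3}{4} + \frac{35}{74}\right)\right)^{2} = \left(25 \left(-3\right) - \left(\frac{3}{4} + \frac{35}{74}\right)\right)^{2} = \left(-75 - \frac{181}{148}\right)^{2} = \left(- \frac{11281}{148}\right)^{2} = \frac{127260961}{21904}$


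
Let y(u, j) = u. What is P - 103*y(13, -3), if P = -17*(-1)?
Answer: -1322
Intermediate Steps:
P = 17
P - 103*y(13, -3) = 17 - 103*13 = 17 - 1339 = -1322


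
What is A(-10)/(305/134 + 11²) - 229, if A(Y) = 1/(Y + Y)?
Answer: -37828577/165190 ≈ -229.00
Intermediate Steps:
A(Y) = 1/(2*Y)
A(-10)/(305/134 + 11²) - 229 = ((½)/(-10))/(305/134 + 11²) - 229 = ((½)*(-⅒))/(305*(1/134) + 121) - 229 = -1/20/(305/134 + 121) - 229 = -1/20/(16519/134) - 229 = (134/16519)*(-1/20) - 229 = -67/165190 - 229 = -37828577/165190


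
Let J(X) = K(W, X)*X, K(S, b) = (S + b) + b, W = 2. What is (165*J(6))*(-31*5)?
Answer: -2148300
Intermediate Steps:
K(S, b) = S + 2*b
J(X) = X*(2 + 2*X) (J(X) = (2 + 2*X)*X = X*(2 + 2*X))
(165*J(6))*(-31*5) = (165*(2*6*(1 + 6)))*(-31*5) = (165*(2*6*7))*(-155) = (165*84)*(-155) = 13860*(-155) = -2148300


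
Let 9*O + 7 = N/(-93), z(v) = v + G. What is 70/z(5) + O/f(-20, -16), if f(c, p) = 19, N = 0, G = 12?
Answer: 11851/2907 ≈ 4.0767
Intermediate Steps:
z(v) = 12 + v (z(v) = v + 12 = 12 + v)
O = -7/9 (O = -7/9 + (0/(-93))/9 = -7/9 + (0*(-1/93))/9 = -7/9 + (⅑)*0 = -7/9 + 0 = -7/9 ≈ -0.77778)
70/z(5) + O/f(-20, -16) = 70/(12 + 5) - 7/9/19 = 70/17 - 7/9*1/19 = 70*(1/17) - 7/171 = 70/17 - 7/171 = 11851/2907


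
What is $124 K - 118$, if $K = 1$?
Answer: $6$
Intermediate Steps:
$124 K - 118 = 124 \cdot 1 - 118 = 124 - 118 = 6$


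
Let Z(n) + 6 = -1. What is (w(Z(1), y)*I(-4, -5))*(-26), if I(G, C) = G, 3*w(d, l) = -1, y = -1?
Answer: -104/3 ≈ -34.667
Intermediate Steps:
Z(n) = -7 (Z(n) = -6 - 1 = -7)
w(d, l) = -⅓ (w(d, l) = (⅓)*(-1) = -⅓)
(w(Z(1), y)*I(-4, -5))*(-26) = -⅓*(-4)*(-26) = (4/3)*(-26) = -104/3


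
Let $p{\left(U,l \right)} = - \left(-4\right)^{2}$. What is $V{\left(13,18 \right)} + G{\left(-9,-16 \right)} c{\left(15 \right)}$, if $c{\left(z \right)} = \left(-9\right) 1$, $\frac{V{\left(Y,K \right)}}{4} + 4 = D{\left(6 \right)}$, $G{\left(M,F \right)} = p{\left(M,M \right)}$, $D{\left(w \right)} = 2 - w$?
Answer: $112$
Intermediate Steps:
$p{\left(U,l \right)} = -16$ ($p{\left(U,l \right)} = \left(-1\right) 16 = -16$)
$G{\left(M,F \right)} = -16$
$V{\left(Y,K \right)} = -32$ ($V{\left(Y,K \right)} = -16 + 4 \left(2 - 6\right) = -16 + 4 \left(-4\right) = -16 - 16 = -32$)
$c{\left(z \right)} = -9$
$V{\left(13,18 \right)} + G{\left(-9,-16 \right)} c{\left(15 \right)} = -32 - -144 = -32 + 144 = 112$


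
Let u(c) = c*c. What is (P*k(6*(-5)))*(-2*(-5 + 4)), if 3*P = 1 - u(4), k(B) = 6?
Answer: -60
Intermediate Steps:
u(c) = c²
P = -5 (P = (1 - 1*4²)/3 = (1 - 1*16)/3 = (1 - 16)/3 = (⅓)*(-15) = -5)
(P*k(6*(-5)))*(-2*(-5 + 4)) = (-5*6)*(-2*(-5 + 4)) = -(-60)*(-1) = -30*2 = -60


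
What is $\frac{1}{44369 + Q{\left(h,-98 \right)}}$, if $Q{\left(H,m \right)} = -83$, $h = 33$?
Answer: $\frac{1}{44286} \approx 2.258 \cdot 10^{-5}$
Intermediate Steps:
$\frac{1}{44369 + Q{\left(h,-98 \right)}} = \frac{1}{44369 - 83} = \frac{1}{44286}$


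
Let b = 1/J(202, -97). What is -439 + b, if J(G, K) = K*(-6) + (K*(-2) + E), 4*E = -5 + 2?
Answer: -1361335/3101 ≈ -439.00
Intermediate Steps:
E = -¾ (E = (-5 + 2)/4 = (¼)*(-3) = -¾ ≈ -0.75000)
J(G, K) = -¾ - 8*K (J(G, K) = K*(-6) + (K*(-2) - ¾) = -6*K + (-2*K - ¾) = -6*K + (-¾ - 2*K) = -¾ - 8*K)
b = 4/3101 (b = 1/(-¾ - 8*(-97)) = 1/(-¾ + 776) = 1/(3101/4) = 4/3101 ≈ 0.0012899)
-439 + b = -439 + 4/3101 = -1361335/3101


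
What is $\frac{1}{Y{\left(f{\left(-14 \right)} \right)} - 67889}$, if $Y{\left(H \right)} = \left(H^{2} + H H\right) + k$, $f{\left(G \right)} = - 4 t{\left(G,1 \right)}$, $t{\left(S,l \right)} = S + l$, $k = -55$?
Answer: $- \frac{1}{62536} \approx -1.5991 \cdot 10^{-5}$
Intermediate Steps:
$f{\left(G \right)} = -4 - 4 G$ ($f{\left(G \right)} = - 4 \left(G + 1\right) = - 4 \left(1 + G\right) = -4 - 4 G$)
$Y{\left(H \right)} = -55 + 2 H^{2}$ ($Y{\left(H \right)} = \left(H^{2} + H H\right) - 55 = \left(H^{2} + H^{2}\right) - 55 = 2 H^{2} - 55 = -55 + 2 H^{2}$)
$\frac{1}{Y{\left(f{\left(-14 \right)} \right)} - 67889} = \frac{1}{\left(-55 + 2 \left(-4 - -56\right)^{2}\right) - 67889} = \frac{1}{\left(-55 + 2 \left(-4 + 56\right)^{2}\right) - 67889} = \frac{1}{\left(-55 + 2 \cdot 52^{2}\right) - 67889} = \frac{1}{\left(-55 + 2 \cdot 2704\right) - 67889} = \frac{1}{\left(-55 + 5408\right) - 67889} = \frac{1}{5353 - 67889} = \frac{1}{-62536} = - \frac{1}{62536}$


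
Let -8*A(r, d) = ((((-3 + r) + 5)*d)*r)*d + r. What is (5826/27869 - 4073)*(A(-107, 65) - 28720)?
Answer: 676736170162701/27869 ≈ 2.4283e+10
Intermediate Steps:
A(r, d) = -r/8 - r*d²*(2 + r)/8 (A(r, d) = -(((((-3 + r) + 5)*d)*r)*d + r)/8 = -((((2 + r)*d)*r)*d + r)/8 = -(((d*(2 + r))*r)*d + r)/8 = -((d*r*(2 + r))*d + r)/8 = -(r*d²*(2 + r) + r)/8 = -(r + r*d²*(2 + r))/8 = -r/8 - r*d²*(2 + r)/8)
(5826/27869 - 4073)*(A(-107, 65) - 28720) = (5826/27869 - 4073)*(-⅛*(-107)*(1 + 2*65² - 107*65²) - 28720) = (5826*(1/27869) - 4073)*(-⅛*(-107)*(1 + 2*4225 - 107*4225) - 28720) = (5826/27869 - 4073)*(-⅛*(-107)*(1 + 8450 - 452075) - 28720) = -113504611*(-⅛*(-107)*(-443624) - 28720)/27869 = -113504611*(-5933471 - 28720)/27869 = -113504611/27869*(-5962191) = 676736170162701/27869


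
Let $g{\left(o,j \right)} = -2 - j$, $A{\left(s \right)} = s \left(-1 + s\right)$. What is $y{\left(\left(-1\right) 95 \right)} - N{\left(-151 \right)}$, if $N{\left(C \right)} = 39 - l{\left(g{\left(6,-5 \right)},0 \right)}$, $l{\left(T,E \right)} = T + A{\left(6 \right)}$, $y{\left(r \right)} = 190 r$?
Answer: $-18056$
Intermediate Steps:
$l{\left(T,E \right)} = 30 + T$ ($l{\left(T,E \right)} = T + 6 \left(-1 + 6\right) = T + 6 \cdot 5 = T + 30 = 30 + T$)
$N{\left(C \right)} = 6$ ($N{\left(C \right)} = 39 - \left(30 - -3\right) = 39 - \left(30 + \left(-2 + 5\right)\right) = 39 - \left(30 + 3\right) = 39 - 33 = 6$)
$y{\left(\left(-1\right) 95 \right)} - N{\left(-151 \right)} = 190 \left(\left(-1\right) 95\right) - 6 = 190 \left(-95\right) - 6 = -18050 - 6 = -18056$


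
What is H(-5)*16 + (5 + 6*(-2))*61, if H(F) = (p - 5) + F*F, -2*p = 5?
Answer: -147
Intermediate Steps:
p = -5/2 (p = -½*5 = -5/2 ≈ -2.5000)
H(F) = -15/2 + F² (H(F) = (-5/2 - 5) + F*F = -15/2 + F²)
H(-5)*16 + (5 + 6*(-2))*61 = (-15/2 + (-5)²)*16 + (5 + 6*(-2))*61 = (-15/2 + 25)*16 + (5 - 12)*61 = (35/2)*16 - 7*61 = 280 - 427 = -147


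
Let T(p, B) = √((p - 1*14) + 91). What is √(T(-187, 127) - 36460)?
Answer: √(-36460 + I*√110) ≈ 0.027 + 190.95*I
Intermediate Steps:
T(p, B) = √(77 + p) (T(p, B) = √((p - 14) + 91) = √((-14 + p) + 91) = √(77 + p))
√(T(-187, 127) - 36460) = √(√(77 - 187) - 36460) = √(√(-110) - 36460) = √(I*√110 - 36460) = √(-36460 + I*√110)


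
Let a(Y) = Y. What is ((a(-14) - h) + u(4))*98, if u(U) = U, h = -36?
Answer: 2548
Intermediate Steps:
((a(-14) - h) + u(4))*98 = ((-14 - 1*(-36)) + 4)*98 = ((-14 + 36) + 4)*98 = (22 + 4)*98 = 26*98 = 2548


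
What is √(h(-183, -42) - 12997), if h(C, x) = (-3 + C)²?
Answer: √21599 ≈ 146.97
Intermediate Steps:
√(h(-183, -42) - 12997) = √((-3 - 183)² - 12997) = √((-186)² - 12997) = √(34596 - 12997) = √21599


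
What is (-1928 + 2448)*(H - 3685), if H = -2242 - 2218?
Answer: -4235400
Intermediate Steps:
H = -4460
(-1928 + 2448)*(H - 3685) = (-1928 + 2448)*(-4460 - 3685) = 520*(-8145) = -4235400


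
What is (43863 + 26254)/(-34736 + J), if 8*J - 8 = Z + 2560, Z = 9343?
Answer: -560936/265977 ≈ -2.1090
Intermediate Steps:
J = 11911/8 (J = 1 + (9343 + 2560)/8 = 1 + (1/8)*11903 = 1 + 11903/8 = 11911/8 ≈ 1488.9)
(43863 + 26254)/(-34736 + J) = (43863 + 26254)/(-34736 + 11911/8) = 70117/(-265977/8) = 70117*(-8/265977) = -560936/265977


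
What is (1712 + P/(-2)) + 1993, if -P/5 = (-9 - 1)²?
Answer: 3955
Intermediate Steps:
P = -500 (P = -5*(-9 - 1)² = -5*(-10)² = -5*100 = -500)
(1712 + P/(-2)) + 1993 = (1712 - 500/(-2)) + 1993 = (1712 - 500*(-½)) + 1993 = (1712 + 250) + 1993 = 1962 + 1993 = 3955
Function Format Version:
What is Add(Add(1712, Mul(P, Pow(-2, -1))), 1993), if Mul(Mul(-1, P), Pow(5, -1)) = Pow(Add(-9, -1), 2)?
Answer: 3955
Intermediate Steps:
P = -500 (P = Mul(-5, Pow(Add(-9, -1), 2)) = Mul(-5, Pow(-10, 2)) = Mul(-5, 100) = -500)
Add(Add(1712, Mul(P, Pow(-2, -1))), 1993) = Add(Add(1712, Mul(-500, Pow(-2, -1))), 1993) = Add(Add(1712, Mul(-500, Rational(-1, 2))), 1993) = Add(Add(1712, 250), 1993) = Add(1962, 1993) = 3955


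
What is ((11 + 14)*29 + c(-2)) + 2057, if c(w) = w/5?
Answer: 13908/5 ≈ 2781.6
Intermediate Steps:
c(w) = w/5 (c(w) = w*(⅕) = w/5)
((11 + 14)*29 + c(-2)) + 2057 = ((11 + 14)*29 + (⅕)*(-2)) + 2057 = (25*29 - ⅖) + 2057 = (725 - ⅖) + 2057 = 3623/5 + 2057 = 13908/5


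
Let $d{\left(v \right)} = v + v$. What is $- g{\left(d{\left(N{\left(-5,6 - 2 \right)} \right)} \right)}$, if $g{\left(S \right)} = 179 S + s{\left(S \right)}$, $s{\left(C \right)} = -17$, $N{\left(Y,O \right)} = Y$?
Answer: $1807$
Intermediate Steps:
$d{\left(v \right)} = 2 v$
$g{\left(S \right)} = -17 + 179 S$ ($g{\left(S \right)} = 179 S - 17 = -17 + 179 S$)
$- g{\left(d{\left(N{\left(-5,6 - 2 \right)} \right)} \right)} = - (-17 + 179 \cdot 2 \left(-5\right)) = - (-17 + 179 \left(-10\right)) = - (-17 - 1790) = \left(-1\right) \left(-1807\right) = 1807$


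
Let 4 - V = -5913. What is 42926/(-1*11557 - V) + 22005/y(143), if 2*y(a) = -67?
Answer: -385953391/585379 ≈ -659.32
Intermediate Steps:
V = 5917 (V = 4 - 1*(-5913) = 4 + 5913 = 5917)
y(a) = -67/2 (y(a) = (1/2)*(-67) = -67/2)
42926/(-1*11557 - V) + 22005/y(143) = 42926/(-1*11557 - 1*5917) + 22005/(-67/2) = 42926/(-11557 - 5917) + 22005*(-2/67) = 42926/(-17474) - 44010/67 = 42926*(-1/17474) - 44010/67 = -21463/8737 - 44010/67 = -385953391/585379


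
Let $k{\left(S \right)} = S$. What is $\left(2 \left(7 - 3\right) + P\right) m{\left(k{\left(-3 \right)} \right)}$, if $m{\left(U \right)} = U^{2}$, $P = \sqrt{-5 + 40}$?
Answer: $72 + 9 \sqrt{35} \approx 125.24$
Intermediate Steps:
$P = \sqrt{35} \approx 5.9161$
$\left(2 \left(7 - 3\right) + P\right) m{\left(k{\left(-3 \right)} \right)} = \left(2 \left(7 - 3\right) + \sqrt{35}\right) \left(-3\right)^{2} = \left(2 \cdot 4 + \sqrt{35}\right) 9 = \left(8 + \sqrt{35}\right) 9 = 72 + 9 \sqrt{35}$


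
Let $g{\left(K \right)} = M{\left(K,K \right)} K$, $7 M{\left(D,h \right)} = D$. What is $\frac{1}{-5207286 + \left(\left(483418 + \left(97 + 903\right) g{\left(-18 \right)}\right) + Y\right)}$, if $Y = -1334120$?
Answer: $- \frac{7}{42081916} \approx -1.6634 \cdot 10^{-7}$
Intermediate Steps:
$M{\left(D,h \right)} = \frac{D}{7}$
$g{\left(K \right)} = \frac{K^{2}}{7}$ ($g{\left(K \right)} = \frac{K}{7} K = \frac{K^{2}}{7}$)
$\frac{1}{-5207286 + \left(\left(483418 + \left(97 + 903\right) g{\left(-18 \right)}\right) + Y\right)} = \frac{1}{-5207286 - \left(850702 - \left(97 + 903\right) \frac{\left(-18\right)^{2}}{7}\right)} = \frac{1}{-5207286 - \left(850702 - \frac{1000}{7} \cdot 324\right)} = \frac{1}{-5207286 + \left(\left(483418 + 1000 \cdot \frac{324}{7}\right) - 1334120\right)} = \frac{1}{-5207286 + \left(\left(483418 + \frac{324000}{7}\right) - 1334120\right)} = \frac{1}{-5207286 + \left(\frac{3707926}{7} - 1334120\right)} = \frac{1}{-5207286 - \frac{5630914}{7}} = \frac{1}{- \frac{42081916}{7}} = - \frac{7}{42081916}$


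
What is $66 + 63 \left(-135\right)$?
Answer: $-8439$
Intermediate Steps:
$66 + 63 \left(-135\right) = 66 - 8505 = -8439$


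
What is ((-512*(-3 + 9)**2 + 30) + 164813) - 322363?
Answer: -175952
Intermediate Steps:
((-512*(-3 + 9)**2 + 30) + 164813) - 322363 = ((-512*6**2 + 30) + 164813) - 322363 = ((-512*36 + 30) + 164813) - 322363 = ((-18432 + 30) + 164813) - 322363 = (-18402 + 164813) - 322363 = 146411 - 322363 = -175952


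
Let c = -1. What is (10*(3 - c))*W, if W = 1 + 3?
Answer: 160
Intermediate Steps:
W = 4
(10*(3 - c))*W = (10*(3 - 1*(-1)))*4 = (10*(3 + 1))*4 = (10*4)*4 = 40*4 = 160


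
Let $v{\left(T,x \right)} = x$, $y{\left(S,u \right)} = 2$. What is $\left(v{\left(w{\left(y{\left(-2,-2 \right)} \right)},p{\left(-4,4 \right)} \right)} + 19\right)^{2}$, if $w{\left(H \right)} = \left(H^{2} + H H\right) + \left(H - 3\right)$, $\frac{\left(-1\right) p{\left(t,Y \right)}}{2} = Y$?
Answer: $121$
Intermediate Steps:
$p{\left(t,Y \right)} = - 2 Y$
$w{\left(H \right)} = -3 + H + 2 H^{2}$ ($w{\left(H \right)} = \left(H^{2} + H^{2}\right) + \left(-3 + H\right) = 2 H^{2} + \left(-3 + H\right) = -3 + H + 2 H^{2}$)
$\left(v{\left(w{\left(y{\left(-2,-2 \right)} \right)},p{\left(-4,4 \right)} \right)} + 19\right)^{2} = \left(\left(-2\right) 4 + 19\right)^{2} = \left(-8 + 19\right)^{2} = 11^{2} = 121$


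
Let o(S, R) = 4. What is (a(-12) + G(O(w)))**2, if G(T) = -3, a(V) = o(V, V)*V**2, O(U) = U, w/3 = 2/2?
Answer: 328329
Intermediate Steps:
w = 3 (w = 3*(2/2) = 3*(2*(1/2)) = 3*1 = 3)
a(V) = 4*V**2
(a(-12) + G(O(w)))**2 = (4*(-12)**2 - 3)**2 = (4*144 - 3)**2 = (576 - 3)**2 = 573**2 = 328329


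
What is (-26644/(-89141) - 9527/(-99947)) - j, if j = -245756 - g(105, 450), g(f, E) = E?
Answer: 2193545223234737/8909375527 ≈ 2.4621e+5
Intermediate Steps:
j = -246206 (j = -245756 - 1*450 = -245756 - 450 = -246206)
(-26644/(-89141) - 9527/(-99947)) - j = (-26644/(-89141) - 9527/(-99947)) - 1*(-246206) = (-26644*(-1/89141) - 9527*(-1/99947)) + 246206 = (26644/89141 + 9527/99947) + 246206 = 3512234175/8909375527 + 246206 = 2193545223234737/8909375527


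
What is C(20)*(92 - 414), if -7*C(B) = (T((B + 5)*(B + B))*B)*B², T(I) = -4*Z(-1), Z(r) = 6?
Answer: -8832000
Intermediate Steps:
T(I) = -24 (T(I) = -4*6 = -24)
C(B) = 24*B³/7 (C(B) = -(-24*B)*B²/7 = -(-24)*B³/7 = 24*B³/7)
C(20)*(92 - 414) = ((24/7)*20³)*(92 - 414) = ((24/7)*8000)*(-322) = (192000/7)*(-322) = -8832000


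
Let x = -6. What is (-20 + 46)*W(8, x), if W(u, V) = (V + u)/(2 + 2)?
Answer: 13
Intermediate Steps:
W(u, V) = V/4 + u/4 (W(u, V) = (V + u)/4 = (V + u)*(¼) = V/4 + u/4)
(-20 + 46)*W(8, x) = (-20 + 46)*((¼)*(-6) + (¼)*8) = 26*(-3/2 + 2) = 26*(½) = 13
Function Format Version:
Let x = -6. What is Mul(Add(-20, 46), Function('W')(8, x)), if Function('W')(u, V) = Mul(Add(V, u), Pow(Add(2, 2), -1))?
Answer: 13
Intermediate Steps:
Function('W')(u, V) = Add(Mul(Rational(1, 4), V), Mul(Rational(1, 4), u)) (Function('W')(u, V) = Mul(Add(V, u), Pow(4, -1)) = Mul(Add(V, u), Rational(1, 4)) = Add(Mul(Rational(1, 4), V), Mul(Rational(1, 4), u)))
Mul(Add(-20, 46), Function('W')(8, x)) = Mul(Add(-20, 46), Add(Mul(Rational(1, 4), -6), Mul(Rational(1, 4), 8))) = Mul(26, Add(Rational(-3, 2), 2)) = Mul(26, Rational(1, 2)) = 13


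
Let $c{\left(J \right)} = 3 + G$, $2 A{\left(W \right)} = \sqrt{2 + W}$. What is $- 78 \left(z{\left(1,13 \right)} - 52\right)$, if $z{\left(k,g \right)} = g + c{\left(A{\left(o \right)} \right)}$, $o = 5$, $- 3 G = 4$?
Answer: $2912$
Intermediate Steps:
$G = - \frac{4}{3}$ ($G = \left(- \frac{1}{3}\right) 4 = - \frac{4}{3} \approx -1.3333$)
$A{\left(W \right)} = \frac{\sqrt{2 + W}}{2}$
$c{\left(J \right)} = \frac{5}{3}$ ($c{\left(J \right)} = 3 - \frac{4}{3} = \frac{5}{3}$)
$z{\left(k,g \right)} = \frac{5}{3} + g$ ($z{\left(k,g \right)} = g + \frac{5}{3} = \frac{5}{3} + g$)
$- 78 \left(z{\left(1,13 \right)} - 52\right) = - 78 \left(\left(\frac{5}{3} + 13\right) - 52\right) = - 78 \left(\frac{44}{3} - 52\right) = \left(-78\right) \left(- \frac{112}{3}\right) = 2912$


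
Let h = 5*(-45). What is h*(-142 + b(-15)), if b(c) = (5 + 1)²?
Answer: 23850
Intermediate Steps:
b(c) = 36 (b(c) = 6² = 36)
h = -225
h*(-142 + b(-15)) = -225*(-142 + 36) = -225*(-106) = 23850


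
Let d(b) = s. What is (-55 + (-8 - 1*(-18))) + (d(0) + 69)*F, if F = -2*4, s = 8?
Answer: -661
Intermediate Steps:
d(b) = 8
F = -8
(-55 + (-8 - 1*(-18))) + (d(0) + 69)*F = (-55 + (-8 - 1*(-18))) + (8 + 69)*(-8) = (-55 + (-8 + 18)) + 77*(-8) = (-55 + 10) - 616 = -45 - 616 = -661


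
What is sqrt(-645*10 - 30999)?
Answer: 3*I*sqrt(4161) ≈ 193.52*I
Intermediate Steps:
sqrt(-645*10 - 30999) = sqrt(-6450 - 30999) = sqrt(-37449) = 3*I*sqrt(4161)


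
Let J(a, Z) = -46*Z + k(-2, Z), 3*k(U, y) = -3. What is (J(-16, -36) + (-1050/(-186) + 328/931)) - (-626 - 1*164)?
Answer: 70738238/28861 ≈ 2451.0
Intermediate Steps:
k(U, y) = -1 (k(U, y) = (1/3)*(-3) = -1)
J(a, Z) = -1 - 46*Z (J(a, Z) = -46*Z - 1 = -1 - 46*Z)
(J(-16, -36) + (-1050/(-186) + 328/931)) - (-626 - 1*164) = ((-1 - 46*(-36)) + (-1050/(-186) + 328/931)) - (-626 - 1*164) = ((-1 + 1656) + (-1050*(-1/186) + 328*(1/931))) - (-626 - 164) = (1655 + (175/31 + 328/931)) - 1*(-790) = (1655 + 173093/28861) + 790 = 47938048/28861 + 790 = 70738238/28861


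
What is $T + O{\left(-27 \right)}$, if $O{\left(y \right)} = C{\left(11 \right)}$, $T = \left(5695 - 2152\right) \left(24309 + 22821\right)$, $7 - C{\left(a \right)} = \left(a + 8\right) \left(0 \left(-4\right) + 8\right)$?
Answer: $166981445$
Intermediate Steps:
$C{\left(a \right)} = -57 - 8 a$ ($C{\left(a \right)} = 7 - \left(a + 8\right) \left(0 \left(-4\right) + 8\right) = 7 - \left(8 + a\right) \left(0 + 8\right) = 7 - \left(8 + a\right) 8 = 7 - \left(64 + 8 a\right) = -57 - 8 a$)
$T = 166981590$ ($T = 3543 \cdot 47130 = 166981590$)
$O{\left(y \right)} = -145$ ($O{\left(y \right)} = -57 - 88 = -145$)
$T + O{\left(-27 \right)} = 166981590 - 145 = 166981445$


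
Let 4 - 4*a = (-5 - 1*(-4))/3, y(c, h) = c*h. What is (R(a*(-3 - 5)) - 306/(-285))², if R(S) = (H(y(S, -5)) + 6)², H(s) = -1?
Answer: 6135529/9025 ≈ 679.84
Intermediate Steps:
a = 13/12 (a = 1 - (-5 - 1*(-4))/(4*3) = 1 - (-5 + 4)/(4*3) = 1 - (-1)/(4*3) = 1 - ¼*(-⅓) = 1 + 1/12 = 13/12 ≈ 1.0833)
R(S) = 25 (R(S) = (-1 + 6)² = 5² = 25)
(R(a*(-3 - 5)) - 306/(-285))² = (25 - 306/(-285))² = (25 - 306*(-1/285))² = (25 + 102/95)² = (2477/95)² = 6135529/9025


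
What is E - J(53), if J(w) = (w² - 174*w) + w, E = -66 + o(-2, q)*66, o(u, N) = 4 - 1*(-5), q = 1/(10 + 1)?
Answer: 6888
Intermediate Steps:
q = 1/11 ≈ 0.090909
o(u, N) = 9 (o(u, N) = 4 + 5 = 9)
E = 528 (E = -66 + 9*66 = -66 + 594 = 528)
J(w) = w² - 173*w
E - J(53) = 528 - 53*(-173 + 53) = 528 - 53*(-120) = 528 - 1*(-6360) = 528 + 6360 = 6888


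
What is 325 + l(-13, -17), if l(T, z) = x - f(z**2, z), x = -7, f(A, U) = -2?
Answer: 320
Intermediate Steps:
l(T, z) = -5 (l(T, z) = -7 - 1*(-2) = -7 + 2 = -5)
325 + l(-13, -17) = 325 - 5 = 320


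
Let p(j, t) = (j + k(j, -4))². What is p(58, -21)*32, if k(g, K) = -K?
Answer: 123008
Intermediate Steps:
p(j, t) = (4 + j)² (p(j, t) = (j - 1*(-4))² = (j + 4)² = (4 + j)²)
p(58, -21)*32 = (4 + 58)²*32 = 62²*32 = 3844*32 = 123008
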